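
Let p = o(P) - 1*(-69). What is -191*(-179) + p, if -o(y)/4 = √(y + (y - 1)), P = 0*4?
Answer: 34258 - 4*I ≈ 34258.0 - 4.0*I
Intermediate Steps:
P = 0
o(y) = -4*√(-1 + 2*y) (o(y) = -4*√(y + (y - 1)) = -4*√(y + (-1 + y)) = -4*√(-1 + 2*y))
p = 69 - 4*I (p = -4*√(-1 + 2*0) - 1*(-69) = -4*√(-1 + 0) + 69 = -4*I + 69 = 69 - 4*I ≈ 69.0 - 4.0*I)
-191*(-179) + p = -191*(-179) + (69 - 4*I) = 34189 + (69 - 4*I) = 34258 - 4*I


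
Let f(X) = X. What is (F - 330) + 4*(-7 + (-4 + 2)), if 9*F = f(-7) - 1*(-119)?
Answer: -3182/9 ≈ -353.56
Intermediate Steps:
F = 112/9 (F = (-7 - 1*(-119))/9 = (-7 + 119)/9 = (⅑)*112 = 112/9 ≈ 12.444)
(F - 330) + 4*(-7 + (-4 + 2)) = (112/9 - 330) + 4*(-7 + (-4 + 2)) = -2858/9 + 4*(-7 - 2) = -2858/9 + 4*(-9) = -2858/9 - 36 = -3182/9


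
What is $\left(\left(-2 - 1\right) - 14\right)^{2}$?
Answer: $289$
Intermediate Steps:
$\left(\left(-2 - 1\right) - 14\right)^{2} = \left(-3 - 14\right)^{2} = \left(-17\right)^{2} = 289$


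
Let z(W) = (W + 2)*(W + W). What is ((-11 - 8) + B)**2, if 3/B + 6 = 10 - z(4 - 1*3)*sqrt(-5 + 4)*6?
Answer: 1212491/3362 - 168183*I/53792 ≈ 360.65 - 3.1265*I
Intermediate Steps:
z(W) = 2*W*(2 + W) (z(W) = (2 + W)*(2*W) = 2*W*(2 + W))
B = 3*(4 + 36*I)/1312 (B = 3/(-6 + (10 - (2*(4 - 1*3)*(2 + (4 - 1*3)))*sqrt(-5 + 4)*6)) = 3/(-6 + (10 - (2*(4 - 3)*(2 + (4 - 3)))*sqrt(-1)*6)) = 3/(-6 + (10 - (2*1*(2 + 1))*I*6)) = 3/(-6 + (10 - (2*1*3)*I*6)) = 3/(-6 + (10 - 6*I*6)) = 3/(-6 + (10 - 36*I)) = 3/(4 - 36*I) = 3*((4 + 36*I)/1312) = 3*(4 + 36*I)/1312 ≈ 0.0091463 + 0.082317*I)
((-11 - 8) + B)**2 = ((-11 - 8) + (3/328 + 27*I/328))**2 = (-19 + (3/328 + 27*I/328))**2 = (-6229/328 + 27*I/328)**2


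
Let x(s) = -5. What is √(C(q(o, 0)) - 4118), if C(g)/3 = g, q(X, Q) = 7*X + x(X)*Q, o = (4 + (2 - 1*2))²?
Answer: I*√3782 ≈ 61.498*I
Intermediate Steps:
o = 16 (o = (4 + (2 - 2))² = (4 + 0)² = 4² = 16)
q(X, Q) = -5*Q + 7*X (q(X, Q) = 7*X - 5*Q = -5*Q + 7*X)
C(g) = 3*g
√(C(q(o, 0)) - 4118) = √(3*(-5*0 + 7*16) - 4118) = √(3*(0 + 112) - 4118) = √(3*112 - 4118) = √(336 - 4118) = √(-3782) = I*√3782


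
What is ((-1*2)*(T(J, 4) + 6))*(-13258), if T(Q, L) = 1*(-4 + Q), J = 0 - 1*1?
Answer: 26516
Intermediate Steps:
J = -1 (J = 0 - 1 = -1)
T(Q, L) = -4 + Q
((-1*2)*(T(J, 4) + 6))*(-13258) = ((-1*2)*((-4 - 1) + 6))*(-13258) = -2*(-5 + 6)*(-13258) = -2*1*(-13258) = -2*(-13258) = 26516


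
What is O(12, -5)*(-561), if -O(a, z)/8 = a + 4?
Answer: 71808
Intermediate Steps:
O(a, z) = -32 - 8*a (O(a, z) = -8*(a + 4) = -8*(4 + a) = -32 - 8*a)
O(12, -5)*(-561) = (-32 - 8*12)*(-561) = (-32 - 96)*(-561) = -128*(-561) = 71808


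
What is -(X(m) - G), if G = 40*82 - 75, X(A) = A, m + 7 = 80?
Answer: 3132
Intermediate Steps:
m = 73 (m = -7 + 80 = 73)
G = 3205 (G = 3280 - 75 = 3205)
-(X(m) - G) = -(73 - 1*3205) = -(73 - 3205) = -1*(-3132) = 3132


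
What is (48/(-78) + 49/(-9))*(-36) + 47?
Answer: 3447/13 ≈ 265.15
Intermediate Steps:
(48/(-78) + 49/(-9))*(-36) + 47 = (48*(-1/78) + 49*(-⅑))*(-36) + 47 = (-8/13 - 49/9)*(-36) + 47 = -709/117*(-36) + 47 = 2836/13 + 47 = 3447/13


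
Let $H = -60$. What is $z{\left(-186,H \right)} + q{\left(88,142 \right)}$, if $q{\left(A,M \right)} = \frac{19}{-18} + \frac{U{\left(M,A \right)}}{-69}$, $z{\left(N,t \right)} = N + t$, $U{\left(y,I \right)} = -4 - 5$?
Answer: $- \frac{102227}{414} \approx -246.93$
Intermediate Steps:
$U{\left(y,I \right)} = -9$
$q{\left(A,M \right)} = - \frac{383}{414}$ ($q{\left(A,M \right)} = \frac{19}{-18} - \frac{9}{-69} = 19 \left(- \frac{1}{18}\right) - - \frac{3}{23} = - \frac{19}{18} + \frac{3}{23} = - \frac{383}{414}$)
$z{\left(-186,H \right)} + q{\left(88,142 \right)} = \left(-186 - 60\right) - \frac{383}{414} = -246 - \frac{383}{414} = - \frac{102227}{414}$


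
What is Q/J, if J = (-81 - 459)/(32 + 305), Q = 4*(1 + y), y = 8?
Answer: -337/15 ≈ -22.467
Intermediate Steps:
Q = 36 (Q = 4*(1 + 8) = 4*9 = 36)
J = -540/337 ≈ -1.6024
Q/J = 36/(-540/337) = 36*(-337/540) = -337/15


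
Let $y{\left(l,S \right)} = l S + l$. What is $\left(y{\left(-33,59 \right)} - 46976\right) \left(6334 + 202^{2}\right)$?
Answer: $-2307687928$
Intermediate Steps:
$y{\left(l,S \right)} = l + S l$ ($y{\left(l,S \right)} = S l + l = l + S l$)
$\left(y{\left(-33,59 \right)} - 46976\right) \left(6334 + 202^{2}\right) = \left(- 33 \left(1 + 59\right) - 46976\right) \left(6334 + 202^{2}\right) = \left(\left(-33\right) 60 - 46976\right) \left(6334 + 40804\right) = \left(-1980 - 46976\right) 47138 = \left(-48956\right) 47138 = -2307687928$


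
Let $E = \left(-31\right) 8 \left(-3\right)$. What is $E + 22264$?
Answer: $23008$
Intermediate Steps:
$E = 744$ ($E = \left(-248\right) \left(-3\right) = 744$)
$E + 22264 = 744 + 22264 = 23008$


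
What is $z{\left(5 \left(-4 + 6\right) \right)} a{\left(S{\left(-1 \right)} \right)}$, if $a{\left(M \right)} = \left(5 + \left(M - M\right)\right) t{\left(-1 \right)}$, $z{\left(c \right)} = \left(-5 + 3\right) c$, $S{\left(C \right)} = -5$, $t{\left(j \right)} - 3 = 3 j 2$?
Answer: $300$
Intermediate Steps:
$t{\left(j \right)} = 3 + 6 j$ ($t{\left(j \right)} = 3 + 3 j 2 = 3 + 6 j$)
$z{\left(c \right)} = - 2 c$
$a{\left(M \right)} = -15$ ($a{\left(M \right)} = \left(5 + \left(M - M\right)\right) \left(3 + 6 \left(-1\right)\right) = \left(5 + 0\right) \left(3 - 6\right) = 5 \left(-3\right) = -15$)
$z{\left(5 \left(-4 + 6\right) \right)} a{\left(S{\left(-1 \right)} \right)} = - 2 \cdot 5 \left(-4 + 6\right) \left(-15\right) = - 2 \cdot 5 \cdot 2 \left(-15\right) = \left(-2\right) 10 \left(-15\right) = \left(-20\right) \left(-15\right) = 300$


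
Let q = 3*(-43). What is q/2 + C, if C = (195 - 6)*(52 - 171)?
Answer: -45111/2 ≈ -22556.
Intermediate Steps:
q = -129
C = -22491 (C = 189*(-119) = -22491)
q/2 + C = -129/2 - 22491 = -45111/2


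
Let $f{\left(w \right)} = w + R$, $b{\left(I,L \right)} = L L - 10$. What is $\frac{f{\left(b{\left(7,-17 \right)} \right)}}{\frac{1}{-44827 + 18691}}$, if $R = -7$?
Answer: $-7108992$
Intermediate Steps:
$b{\left(I,L \right)} = -10 + L^{2}$ ($b{\left(I,L \right)} = L^{2} - 10 = -10 + L^{2}$)
$f{\left(w \right)} = -7 + w$ ($f{\left(w \right)} = w - 7 = -7 + w$)
$\frac{f{\left(b{\left(7,-17 \right)} \right)}}{\frac{1}{-44827 + 18691}} = \frac{-7 - \left(10 - \left(-17\right)^{2}\right)}{\frac{1}{-44827 + 18691}} = \frac{-7 + \left(-10 + 289\right)}{\frac{1}{-26136}} = \frac{-7 + 279}{- \frac{1}{26136}} = 272 \left(-26136\right) = -7108992$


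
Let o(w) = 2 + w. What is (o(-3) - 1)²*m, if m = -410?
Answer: -1640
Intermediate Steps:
(o(-3) - 1)²*m = ((2 - 3) - 1)²*(-410) = (-1 - 1)²*(-410) = (-2)²*(-410) = 4*(-410) = -1640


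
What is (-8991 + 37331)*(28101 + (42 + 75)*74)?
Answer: 1041750060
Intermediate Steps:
(-8991 + 37331)*(28101 + (42 + 75)*74) = 28340*(28101 + 117*74) = 28340*(28101 + 8658) = 28340*36759 = 1041750060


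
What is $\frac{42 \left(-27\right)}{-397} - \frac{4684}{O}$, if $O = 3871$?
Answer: $\frac{2530166}{1536787} \approx 1.6464$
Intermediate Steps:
$\frac{42 \left(-27\right)}{-397} - \frac{4684}{O} = \frac{42 \left(-27\right)}{-397} - \frac{4684}{3871} = \left(-1134\right) \left(- \frac{1}{397}\right) - \frac{4684}{3871} = \frac{1134}{397} - \frac{4684}{3871} = \frac{2530166}{1536787}$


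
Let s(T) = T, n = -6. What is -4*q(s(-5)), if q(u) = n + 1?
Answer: 20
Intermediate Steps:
q(u) = -5 (q(u) = -6 + 1 = -5)
-4*q(s(-5)) = -4*(-5) = 20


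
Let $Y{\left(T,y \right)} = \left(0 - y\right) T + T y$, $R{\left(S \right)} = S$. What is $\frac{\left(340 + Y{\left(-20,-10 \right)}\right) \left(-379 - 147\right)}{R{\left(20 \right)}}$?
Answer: $-8942$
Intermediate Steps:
$Y{\left(T,y \right)} = 0$ ($Y{\left(T,y \right)} = - y T + T y = - T y + T y = 0$)
$\frac{\left(340 + Y{\left(-20,-10 \right)}\right) \left(-379 - 147\right)}{R{\left(20 \right)}} = \frac{\left(340 + 0\right) \left(-379 - 147\right)}{20} = 340 \left(-526\right) \frac{1}{20} = \left(-178840\right) \frac{1}{20} = -8942$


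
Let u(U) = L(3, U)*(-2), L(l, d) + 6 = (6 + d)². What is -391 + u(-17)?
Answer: -621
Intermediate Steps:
L(l, d) = -6 + (6 + d)²
u(U) = 12 - 2*(6 + U)² (u(U) = (-6 + (6 + U)²)*(-2) = 12 - 2*(6 + U)²)
-391 + u(-17) = -391 + (12 - 2*(6 - 17)²) = -391 + (12 - 2*(-11)²) = -391 + (12 - 2*121) = -391 + (12 - 242) = -391 - 230 = -621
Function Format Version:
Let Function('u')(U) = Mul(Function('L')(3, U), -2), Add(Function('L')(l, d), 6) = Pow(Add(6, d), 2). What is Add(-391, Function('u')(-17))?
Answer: -621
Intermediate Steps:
Function('L')(l, d) = Add(-6, Pow(Add(6, d), 2))
Function('u')(U) = Add(12, Mul(-2, Pow(Add(6, U), 2))) (Function('u')(U) = Mul(Add(-6, Pow(Add(6, U), 2)), -2) = Add(12, Mul(-2, Pow(Add(6, U), 2))))
Add(-391, Function('u')(-17)) = Add(-391, Add(12, Mul(-2, Pow(Add(6, -17), 2)))) = Add(-391, Add(12, Mul(-2, Pow(-11, 2)))) = Add(-391, Add(12, Mul(-2, 121))) = Add(-391, Add(12, -242)) = Add(-391, -230) = -621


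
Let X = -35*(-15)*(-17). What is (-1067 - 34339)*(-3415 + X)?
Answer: 436910040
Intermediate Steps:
X = -8925 (X = 525*(-17) = -8925)
(-1067 - 34339)*(-3415 + X) = (-1067 - 34339)*(-3415 - 8925) = -35406*(-12340) = 436910040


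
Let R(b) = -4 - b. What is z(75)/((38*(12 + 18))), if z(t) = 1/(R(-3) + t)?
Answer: 1/84360 ≈ 1.1854e-5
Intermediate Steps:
z(t) = 1/(-1 + t) (z(t) = 1/((-4 - 1*(-3)) + t) = 1/((-4 + 3) + t) = 1/(-1 + t))
z(75)/((38*(12 + 18))) = 1/((-1 + 75)*((38*(12 + 18)))) = 1/(74*((38*30))) = (1/74)/1140 = (1/74)*(1/1140) = 1/84360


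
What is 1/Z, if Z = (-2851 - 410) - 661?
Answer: -1/3922 ≈ -0.00025497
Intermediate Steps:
Z = -3922 (Z = -3261 - 661 = -3922)
1/Z = 1/(-3922) = -1/3922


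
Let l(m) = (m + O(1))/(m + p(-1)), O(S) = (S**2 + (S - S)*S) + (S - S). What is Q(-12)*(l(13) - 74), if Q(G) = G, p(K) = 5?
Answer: 2636/3 ≈ 878.67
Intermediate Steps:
O(S) = S**2 (O(S) = (S**2 + 0*S) + 0 = (S**2 + 0) + 0 = S**2 + 0 = S**2)
l(m) = (1 + m)/(5 + m) (l(m) = (m + 1**2)/(m + 5) = (m + 1)/(5 + m) = (1 + m)/(5 + m))
Q(-12)*(l(13) - 74) = -12*((1 + 13)/(5 + 13) - 74) = -12*(14/18 - 74) = -12*((1/18)*14 - 74) = -12*(7/9 - 74) = -12*(-659/9) = 2636/3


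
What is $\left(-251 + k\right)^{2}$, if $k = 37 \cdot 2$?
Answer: $31329$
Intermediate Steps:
$k = 74$
$\left(-251 + k\right)^{2} = \left(-251 + 74\right)^{2} = \left(-177\right)^{2} = 31329$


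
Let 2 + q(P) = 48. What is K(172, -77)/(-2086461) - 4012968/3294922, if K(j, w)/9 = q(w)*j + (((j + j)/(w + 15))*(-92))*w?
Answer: -12816727050180/11839806321239 ≈ -1.0825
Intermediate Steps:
q(P) = 46 (q(P) = -2 + 48 = 46)
K(j, w) = 414*j - 1656*j*w/(15 + w) (K(j, w) = 9*(46*j + (((j + j)/(w + 15))*(-92))*w) = 9*(46*j + (((2*j)/(15 + w))*(-92))*w) = 9*(46*j + ((2*j/(15 + w))*(-92))*w) = 9*(46*j + (-184*j/(15 + w))*w) = 9*(46*j - 184*j*w/(15 + w)) = 414*j - 1656*j*w/(15 + w))
K(172, -77)/(-2086461) - 4012968/3294922 = (1242*172*(5 - 1*(-77))/(15 - 77))/(-2086461) - 4012968/3294922 = (1242*172*(5 + 77)/(-62))*(-1/2086461) - 4012968*1/3294922 = (1242*172*(-1/62)*82)*(-1/2086461) - 2006484/1647461 = -8758584/31*(-1/2086461) - 2006484/1647461 = 973176/7186699 - 2006484/1647461 = -12816727050180/11839806321239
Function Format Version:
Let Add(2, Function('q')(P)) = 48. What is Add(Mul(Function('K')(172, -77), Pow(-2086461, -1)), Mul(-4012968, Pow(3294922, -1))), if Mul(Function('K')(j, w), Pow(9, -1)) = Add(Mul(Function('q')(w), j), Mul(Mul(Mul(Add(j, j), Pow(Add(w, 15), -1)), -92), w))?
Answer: Rational(-12816727050180, 11839806321239) ≈ -1.0825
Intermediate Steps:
Function('q')(P) = 46 (Function('q')(P) = Add(-2, 48) = 46)
Function('K')(j, w) = Add(Mul(414, j), Mul(-1656, j, w, Pow(Add(15, w), -1))) (Function('K')(j, w) = Mul(9, Add(Mul(46, j), Mul(Mul(Mul(Add(j, j), Pow(Add(w, 15), -1)), -92), w))) = Mul(9, Add(Mul(46, j), Mul(Mul(Mul(Mul(2, j), Pow(Add(15, w), -1)), -92), w))) = Mul(9, Add(Mul(46, j), Mul(Mul(Mul(2, j, Pow(Add(15, w), -1)), -92), w))) = Mul(9, Add(Mul(46, j), Mul(Mul(-184, j, Pow(Add(15, w), -1)), w))) = Mul(9, Add(Mul(46, j), Mul(-184, j, w, Pow(Add(15, w), -1)))) = Add(Mul(414, j), Mul(-1656, j, w, Pow(Add(15, w), -1))))
Add(Mul(Function('K')(172, -77), Pow(-2086461, -1)), Mul(-4012968, Pow(3294922, -1))) = Add(Mul(Mul(1242, 172, Pow(Add(15, -77), -1), Add(5, Mul(-1, -77))), Pow(-2086461, -1)), Mul(-4012968, Pow(3294922, -1))) = Add(Mul(Mul(1242, 172, Pow(-62, -1), Add(5, 77)), Rational(-1, 2086461)), Mul(-4012968, Rational(1, 3294922))) = Add(Mul(Mul(1242, 172, Rational(-1, 62), 82), Rational(-1, 2086461)), Rational(-2006484, 1647461)) = Add(Mul(Rational(-8758584, 31), Rational(-1, 2086461)), Rational(-2006484, 1647461)) = Add(Rational(973176, 7186699), Rational(-2006484, 1647461)) = Rational(-12816727050180, 11839806321239)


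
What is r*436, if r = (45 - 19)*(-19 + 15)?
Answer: -45344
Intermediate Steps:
r = -104 (r = 26*(-4) = -104)
r*436 = -104*436 = -45344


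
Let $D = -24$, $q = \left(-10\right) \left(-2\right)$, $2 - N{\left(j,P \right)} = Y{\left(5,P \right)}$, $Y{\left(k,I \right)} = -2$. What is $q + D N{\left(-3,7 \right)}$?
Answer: $-76$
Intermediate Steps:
$N{\left(j,P \right)} = 4$ ($N{\left(j,P \right)} = 2 - -2 = 2 + 2 = 4$)
$q = 20$
$q + D N{\left(-3,7 \right)} = 20 - 96 = -76$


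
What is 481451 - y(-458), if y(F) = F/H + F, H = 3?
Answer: 1446185/3 ≈ 4.8206e+5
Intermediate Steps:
y(F) = 4*F/3 (y(F) = F/3 + F = 4*F/3)
481451 - y(-458) = 481451 - 4*(-458)/3 = 481451 - 1*(-1832/3) = 481451 + 1832/3 = 1446185/3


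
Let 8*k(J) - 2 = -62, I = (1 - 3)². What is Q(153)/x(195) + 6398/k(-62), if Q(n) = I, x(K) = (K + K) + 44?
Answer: -2776702/3255 ≈ -853.06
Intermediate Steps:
x(K) = 44 + 2*K (x(K) = 2*K + 44 = 44 + 2*K)
I = 4 (I = (-2)² = 4)
Q(n) = 4
k(J) = -15/2 (k(J) = ¼ + (⅛)*(-62) = ¼ - 31/4 = -15/2)
Q(153)/x(195) + 6398/k(-62) = 4/(44 + 2*195) + 6398/(-15/2) = 4/(44 + 390) + 6398*(-2/15) = 4/434 - 12796/15 = 4*(1/434) - 12796/15 = 2/217 - 12796/15 = -2776702/3255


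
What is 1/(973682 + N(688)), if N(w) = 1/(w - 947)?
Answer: 259/252183637 ≈ 1.0270e-6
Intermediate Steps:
N(w) = 1/(-947 + w)
1/(973682 + N(688)) = 1/(973682 + 1/(-947 + 688)) = 1/(973682 + 1/(-259)) = 1/(973682 - 1/259) = 1/(252183637/259) = 259/252183637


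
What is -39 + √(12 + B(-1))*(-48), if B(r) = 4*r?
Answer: -39 - 96*√2 ≈ -174.76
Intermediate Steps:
-39 + √(12 + B(-1))*(-48) = -39 + √(12 + 4*(-1))*(-48) = -39 + √(12 - 4)*(-48) = -39 + √8*(-48) = -39 + (2*√2)*(-48) = -39 - 96*√2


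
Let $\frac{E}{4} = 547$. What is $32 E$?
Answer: $70016$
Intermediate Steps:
$E = 2188$ ($E = 4 \cdot 547 = 2188$)
$32 E = 32 \cdot 2188 = 70016$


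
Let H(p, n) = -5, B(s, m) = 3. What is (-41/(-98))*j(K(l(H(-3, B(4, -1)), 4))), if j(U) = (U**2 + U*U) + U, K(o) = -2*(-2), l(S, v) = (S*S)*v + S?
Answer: 738/49 ≈ 15.061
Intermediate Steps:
l(S, v) = S + v*S**2 (l(S, v) = S**2*v + S = v*S**2 + S = S + v*S**2)
K(o) = 4
j(U) = U + 2*U**2 (j(U) = (U**2 + U**2) + U = 2*U**2 + U = U + 2*U**2)
(-41/(-98))*j(K(l(H(-3, B(4, -1)), 4))) = (-41/(-98))*(4*(1 + 2*4)) = (-41*(-1/98))*(4*(1 + 8)) = 41*(4*9)/98 = (41/98)*36 = 738/49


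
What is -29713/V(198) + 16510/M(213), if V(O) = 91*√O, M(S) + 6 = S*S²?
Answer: 16510/9663591 - 29713*√22/6006 ≈ -23.203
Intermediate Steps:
M(S) = -6 + S³ (M(S) = -6 + S*S² = -6 + S³)
-29713/V(198) + 16510/M(213) = -29713*√22/6006 + 16510/(-6 + 213³) = -29713*√22/6006 + 16510/(-6 + 9663597) = -29713*√22/6006 + 16510/9663591 = 16510/9663591 - 29713*√22/6006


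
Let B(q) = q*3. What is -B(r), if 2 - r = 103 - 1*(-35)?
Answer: 408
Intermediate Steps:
r = -136 (r = 2 - (103 - 1*(-35)) = 2 - (103 + 35) = 2 - 1*138 = 2 - 138 = -136)
B(q) = 3*q
-B(r) = -3*(-136) = -1*(-408) = 408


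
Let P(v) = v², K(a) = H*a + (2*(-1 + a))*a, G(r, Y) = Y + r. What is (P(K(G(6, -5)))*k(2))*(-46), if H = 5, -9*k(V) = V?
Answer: 2300/9 ≈ 255.56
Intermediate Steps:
k(V) = -V/9
K(a) = 5*a + a*(-2 + 2*a) (K(a) = 5*a + (2*(-1 + a))*a = 5*a + (-2 + 2*a)*a = 5*a + a*(-2 + 2*a))
(P(K(G(6, -5)))*k(2))*(-46) = (((-5 + 6)*(3 + 2*(-5 + 6)))²*(-⅑*2))*(-46) = ((1*(3 + 2*1))²*(-2/9))*(-46) = ((1*(3 + 2))²*(-2/9))*(-46) = ((1*5)²*(-2/9))*(-46) = (5²*(-2/9))*(-46) = (25*(-2/9))*(-46) = -50/9*(-46) = 2300/9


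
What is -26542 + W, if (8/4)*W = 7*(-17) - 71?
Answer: -26637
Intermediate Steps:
W = -95 (W = (7*(-17) - 71)/2 = (-119 - 71)/2 = (½)*(-190) = -95)
-26542 + W = -26542 - 95 = -26637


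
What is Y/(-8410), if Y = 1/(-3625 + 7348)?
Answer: -1/31310430 ≈ -3.1938e-8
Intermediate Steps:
Y = 1/3723 ≈ 0.00026860
Y/(-8410) = (1/3723)/(-8410) = (1/3723)*(-1/8410) = -1/31310430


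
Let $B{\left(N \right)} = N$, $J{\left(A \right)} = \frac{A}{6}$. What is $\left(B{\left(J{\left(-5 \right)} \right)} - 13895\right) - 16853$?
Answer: $- \frac{184493}{6} \approx -30749.0$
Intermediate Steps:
$J{\left(A \right)} = \frac{A}{6}$ ($J{\left(A \right)} = A \frac{1}{6} = \frac{A}{6}$)
$\left(B{\left(J{\left(-5 \right)} \right)} - 13895\right) - 16853 = \left(\frac{1}{6} \left(-5\right) - 13895\right) - 16853 = \left(- \frac{5}{6} - 13895\right) - 16853 = - \frac{83375}{6} - 16853 = - \frac{184493}{6}$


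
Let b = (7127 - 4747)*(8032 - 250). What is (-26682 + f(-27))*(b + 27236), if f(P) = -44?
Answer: -495724431496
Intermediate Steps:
b = 18521160 (b = 2380*7782 = 18521160)
(-26682 + f(-27))*(b + 27236) = (-26682 - 44)*(18521160 + 27236) = -26726*18548396 = -495724431496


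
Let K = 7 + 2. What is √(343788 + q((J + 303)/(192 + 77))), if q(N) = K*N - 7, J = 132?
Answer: 2*√6219347519/269 ≈ 586.34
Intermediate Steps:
K = 9
q(N) = -7 + 9*N (q(N) = 9*N - 7 = -7 + 9*N)
√(343788 + q((J + 303)/(192 + 77))) = √(343788 + (-7 + 9*((132 + 303)/(192 + 77)))) = √(343788 + (-7 + 9*(435/269))) = √(343788 + (-7 + 3915/269)) = √(343788 + 2032/269) = √(92481004/269) = 2*√6219347519/269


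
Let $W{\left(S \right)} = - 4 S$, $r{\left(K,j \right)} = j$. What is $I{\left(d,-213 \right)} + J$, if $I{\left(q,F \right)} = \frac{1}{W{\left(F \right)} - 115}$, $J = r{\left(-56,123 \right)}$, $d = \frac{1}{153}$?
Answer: $\frac{90652}{737} \approx 123.0$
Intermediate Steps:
$d = \frac{1}{153} \approx 0.0065359$
$J = 123$
$I{\left(q,F \right)} = \frac{1}{-115 - 4 F}$ ($I{\left(q,F \right)} = \frac{1}{- 4 F - 115} = \frac{1}{-115 - 4 F}$)
$I{\left(d,-213 \right)} + J = - \frac{1}{115 + 4 \left(-213\right)} + 123 = - \frac{1}{115 - 852} + 123 = - \frac{1}{-737} + 123 = \left(-1\right) \left(- \frac{1}{737}\right) + 123 = \frac{1}{737} + 123 = \frac{90652}{737}$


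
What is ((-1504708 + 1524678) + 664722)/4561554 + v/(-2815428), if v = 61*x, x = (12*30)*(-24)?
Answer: 180492602014/535113618963 ≈ 0.33730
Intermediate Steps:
x = -8640 (x = 360*(-24) = -8640)
v = -527040 (v = 61*(-8640) = -527040)
((-1504708 + 1524678) + 664722)/4561554 + v/(-2815428) = ((-1504708 + 1524678) + 664722)/4561554 - 527040/(-2815428) = (19970 + 664722)*(1/4561554) - 527040*(-1/2815428) = 684692*(1/4561554) + 43920/234619 = 342346/2280777 + 43920/234619 = 180492602014/535113618963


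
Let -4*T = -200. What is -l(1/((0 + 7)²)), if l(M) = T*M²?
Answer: -50/2401 ≈ -0.020825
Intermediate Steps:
T = 50 (T = -¼*(-200) = 50)
l(M) = 50*M²
-l(1/((0 + 7)²)) = -50*(1/((0 + 7)²))² = -50*(1/(7²))² = -50*(1/49)² = -50/2401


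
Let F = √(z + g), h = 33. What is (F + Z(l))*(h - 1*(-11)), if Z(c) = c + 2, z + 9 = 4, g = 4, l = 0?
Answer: 88 + 44*I ≈ 88.0 + 44.0*I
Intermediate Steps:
z = -5 (z = -9 + 4 = -5)
F = I (F = √(-5 + 4) = √(-1) = I ≈ 1.0*I)
Z(c) = 2 + c
(F + Z(l))*(h - 1*(-11)) = (I + (2 + 0))*(33 - 1*(-11)) = (I + 2)*(33 + 11) = (2 + I)*44 = 88 + 44*I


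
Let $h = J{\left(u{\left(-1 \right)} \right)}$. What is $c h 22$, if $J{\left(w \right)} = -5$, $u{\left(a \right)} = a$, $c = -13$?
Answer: $1430$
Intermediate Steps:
$h = -5$
$c h 22 = \left(-13\right) \left(-5\right) 22 = 65 \cdot 22 = 1430$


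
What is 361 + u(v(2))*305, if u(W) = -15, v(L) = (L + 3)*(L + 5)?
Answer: -4214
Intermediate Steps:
v(L) = (3 + L)*(5 + L)
361 + u(v(2))*305 = 361 - 15*305 = 361 - 4575 = -4214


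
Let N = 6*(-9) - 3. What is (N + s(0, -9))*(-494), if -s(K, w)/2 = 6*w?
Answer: -25194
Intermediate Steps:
s(K, w) = -12*w
N = -57 (N = -54 - 3 = -57)
(N + s(0, -9))*(-494) = (-57 - 12*(-9))*(-494) = (-57 + 108)*(-494) = 51*(-494) = -25194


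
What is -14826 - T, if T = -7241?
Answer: -7585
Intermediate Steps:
-14826 - T = -14826 - 1*(-7241) = -14826 + 7241 = -7585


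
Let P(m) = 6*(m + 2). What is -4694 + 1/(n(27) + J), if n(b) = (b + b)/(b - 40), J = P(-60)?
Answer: -21489145/4578 ≈ -4694.0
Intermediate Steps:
P(m) = 12 + 6*m (P(m) = 6*(2 + m) = 12 + 6*m)
J = -348 (J = 12 + 6*(-60) = 12 - 360 = -348)
n(b) = 2*b/(-40 + b) (n(b) = (2*b)/(-40 + b) = 2*b/(-40 + b))
-4694 + 1/(n(27) + J) = -4694 + 1/(2*27/(-40 + 27) - 348) = -4694 + 1/(2*27/(-13) - 348) = -4694 + 1/(2*27*(-1/13) - 348) = -4694 + 1/(-54/13 - 348) = -4694 + 1/(-4578/13) = -4694 - 13/4578 = -21489145/4578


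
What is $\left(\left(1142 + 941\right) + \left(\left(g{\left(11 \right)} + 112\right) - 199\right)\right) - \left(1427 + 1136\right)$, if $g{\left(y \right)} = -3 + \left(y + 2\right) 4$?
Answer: $-518$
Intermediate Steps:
$g{\left(y \right)} = 5 + 4 y$ ($g{\left(y \right)} = -3 + \left(2 + y\right) 4 = -3 + \left(8 + 4 y\right) = 5 + 4 y$)
$\left(\left(1142 + 941\right) + \left(\left(g{\left(11 \right)} + 112\right) - 199\right)\right) - \left(1427 + 1136\right) = \left(\left(1142 + 941\right) + \left(\left(\left(5 + 4 \cdot 11\right) + 112\right) - 199\right)\right) - \left(1427 + 1136\right) = \left(2083 + \left(\left(\left(5 + 44\right) + 112\right) - 199\right)\right) - 2563 = \left(2083 + \left(\left(49 + 112\right) - 199\right)\right) - 2563 = \left(2083 + \left(161 - 199\right)\right) - 2563 = \left(2083 - 38\right) - 2563 = 2045 - 2563 = -518$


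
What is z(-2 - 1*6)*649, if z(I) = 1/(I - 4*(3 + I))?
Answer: 649/12 ≈ 54.083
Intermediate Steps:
z(I) = 1/(-12 - 3*I) (z(I) = 1/(I + (-12 - 4*I)) = 1/(-12 - 3*I))
z(-2 - 1*6)*649 = -1/(12 + 3*(-2 - 1*6))*649 = -1/(12 + 3*(-2 - 6))*649 = -1/(12 + 3*(-8))*649 = -1/(12 - 24)*649 = -1/(-12)*649 = -1*(-1/12)*649 = (1/12)*649 = 649/12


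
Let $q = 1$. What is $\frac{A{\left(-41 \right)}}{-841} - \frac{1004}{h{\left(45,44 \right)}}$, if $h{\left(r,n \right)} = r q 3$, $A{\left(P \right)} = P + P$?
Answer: $- \frac{833294}{113535} \approx -7.3395$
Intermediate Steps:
$A{\left(P \right)} = 2 P$
$h{\left(r,n \right)} = 3 r$ ($h{\left(r,n \right)} = r 1 \cdot 3 = r 3 = 3 r$)
$\frac{A{\left(-41 \right)}}{-841} - \frac{1004}{h{\left(45,44 \right)}} = \frac{2 \left(-41\right)}{-841} - \frac{1004}{3 \cdot 45} = \left(-82\right) \left(- \frac{1}{841}\right) - \frac{1004}{135} = \frac{82}{841} - \frac{1004}{135} = - \frac{833294}{113535}$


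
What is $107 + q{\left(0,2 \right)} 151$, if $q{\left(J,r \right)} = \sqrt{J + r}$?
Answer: $107 + 151 \sqrt{2} \approx 320.55$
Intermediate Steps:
$107 + q{\left(0,2 \right)} 151 = 107 + \sqrt{0 + 2} \cdot 151 = 107 + \sqrt{2} \cdot 151 = 107 + 151 \sqrt{2}$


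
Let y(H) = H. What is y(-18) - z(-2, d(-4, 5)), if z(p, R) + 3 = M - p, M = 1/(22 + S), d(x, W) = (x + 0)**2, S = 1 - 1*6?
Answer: -290/17 ≈ -17.059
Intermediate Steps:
S = -5 (S = 1 - 6 = -5)
d(x, W) = x**2
M = 1/17 (M = 1/(22 - 5) = 1/17 ≈ 0.058824)
z(p, R) = -50/17 - p (z(p, R) = -3 + (1/17 - p) = -50/17 - p)
y(-18) - z(-2, d(-4, 5)) = -18 - (-50/17 - 1*(-2)) = -18 - (-50/17 + 2) = -18 - 1*(-16/17) = -18 + 16/17 = -290/17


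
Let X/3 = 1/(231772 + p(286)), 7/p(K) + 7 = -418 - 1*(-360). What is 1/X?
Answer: 15065173/195 ≈ 77257.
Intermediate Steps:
p(K) = -7/65 (p(K) = 7/(-7 + (-418 - 1*(-360))) = 7/(-7 + (-418 + 360)) = 7/(-7 - 58) = 7/(-65) = 7*(-1/65) = -7/65)
X = 195/15065173 (X = 3/(231772 - 7/65) = 3/(15065173/65) = 3*(65/15065173) = 195/15065173 ≈ 1.2944e-5)
1/X = 1/(195/15065173) = 15065173/195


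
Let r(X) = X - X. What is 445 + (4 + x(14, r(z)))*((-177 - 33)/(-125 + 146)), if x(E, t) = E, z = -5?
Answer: 265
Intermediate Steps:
r(X) = 0
445 + (4 + x(14, r(z)))*((-177 - 33)/(-125 + 146)) = 445 + (4 + 14)*((-177 - 33)/(-125 + 146)) = 445 + 18*(-210/21) = 445 + 18*(-210*1/21) = 445 + 18*(-10) = 445 - 180 = 265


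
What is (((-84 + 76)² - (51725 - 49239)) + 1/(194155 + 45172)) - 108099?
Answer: -26450659366/239327 ≈ -1.1052e+5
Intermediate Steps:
(((-84 + 76)² - (51725 - 49239)) + 1/(194155 + 45172)) - 108099 = (((-8)² - 1*2486) + 1/239327) - 108099 = ((64 - 2486) + 1/239327) - 108099 = (-2422 + 1/239327) - 108099 = -579649993/239327 - 108099 = -26450659366/239327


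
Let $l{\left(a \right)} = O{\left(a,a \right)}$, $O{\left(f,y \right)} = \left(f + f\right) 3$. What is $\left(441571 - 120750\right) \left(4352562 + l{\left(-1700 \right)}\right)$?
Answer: $1393120919202$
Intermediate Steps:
$O{\left(f,y \right)} = 6 f$ ($O{\left(f,y \right)} = 2 f 3 = 6 f$)
$l{\left(a \right)} = 6 a$
$\left(441571 - 120750\right) \left(4352562 + l{\left(-1700 \right)}\right) = \left(441571 - 120750\right) \left(4352562 + 6 \left(-1700\right)\right) = 320821 \left(4352562 - 10200\right) = 320821 \cdot 4342362 = 1393120919202$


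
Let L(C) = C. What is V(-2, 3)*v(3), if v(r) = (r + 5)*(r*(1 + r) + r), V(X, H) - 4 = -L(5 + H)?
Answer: -480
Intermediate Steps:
V(X, H) = -1 - H (V(X, H) = 4 - (5 + H) = 4 + (-5 - H) = -1 - H)
v(r) = (5 + r)*(r + r*(1 + r))
V(-2, 3)*v(3) = (-1 - 1*3)*(3*(10 + 3² + 7*3)) = (-1 - 3)*(3*(10 + 9 + 21)) = -12*40 = -4*120 = -480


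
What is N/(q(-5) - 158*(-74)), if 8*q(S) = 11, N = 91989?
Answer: 735912/93547 ≈ 7.8668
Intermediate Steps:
q(S) = 11/8 (q(S) = (1/8)*11 = 11/8)
N/(q(-5) - 158*(-74)) = 91989/(11/8 - 158*(-74)) = 91989/(11/8 + 11692) = 91989/(93547/8) = 91989*(8/93547) = 735912/93547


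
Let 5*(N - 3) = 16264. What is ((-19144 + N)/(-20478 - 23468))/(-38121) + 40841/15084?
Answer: 57016064366081/21058086907620 ≈ 2.7076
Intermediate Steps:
N = 16279/5 (N = 3 + (⅕)*16264 = 3 + 16264/5 = 16279/5 ≈ 3255.8)
((-19144 + N)/(-20478 - 23468))/(-38121) + 40841/15084 = ((-19144 + 16279/5)/(-20478 - 23468))/(-38121) + 40841/15084 = -79441/5/(-43946)*(-1/38121) + 40841*(1/15084) = -79441/5*(-1/43946)*(-1/38121) + 40841/15084 = (79441/219730)*(-1/38121) + 40841/15084 = -79441/8376327330 + 40841/15084 = 57016064366081/21058086907620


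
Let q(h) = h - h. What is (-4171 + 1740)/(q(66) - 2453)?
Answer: 221/223 ≈ 0.99103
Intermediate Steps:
q(h) = 0
(-4171 + 1740)/(q(66) - 2453) = (-4171 + 1740)/(0 - 2453) = -2431/(-2453) = -2431*(-1/2453) = 221/223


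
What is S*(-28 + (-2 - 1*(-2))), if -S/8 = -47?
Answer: -10528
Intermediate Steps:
S = 376 (S = -8*(-47) = 376)
S*(-28 + (-2 - 1*(-2))) = 376*(-28 + (-2 - 1*(-2))) = 376*(-28 + (-2 + 2)) = 376*(-28 + 0) = 376*(-28) = -10528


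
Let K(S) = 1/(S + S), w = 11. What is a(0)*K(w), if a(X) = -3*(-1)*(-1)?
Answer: -3/22 ≈ -0.13636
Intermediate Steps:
a(X) = -3 (a(X) = 3*(-1) = -3)
K(S) = 1/(2*S)
a(0)*K(w) = -3/(2*11) = -3*1/22 = -3/22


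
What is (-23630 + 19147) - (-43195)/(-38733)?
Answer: -173683234/38733 ≈ -4484.1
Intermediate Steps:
(-23630 + 19147) - (-43195)/(-38733) = -4483 - (-43195)*(-1)/38733 = -4483 - 1*43195/38733 = -4483 - 43195/38733 = -173683234/38733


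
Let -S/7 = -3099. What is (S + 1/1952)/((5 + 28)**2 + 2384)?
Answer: 42344737/6779296 ≈ 6.2462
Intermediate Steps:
S = 21693 (S = -7*(-3099) = 21693)
(S + 1/1952)/((5 + 28)**2 + 2384) = (21693 + 1/1952)/((5 + 28)**2 + 2384) = (21693 + 1/1952)/(33**2 + 2384) = 42344737/(1952*(1089 + 2384)) = (42344737/1952)/3473 = (42344737/1952)*(1/3473) = 42344737/6779296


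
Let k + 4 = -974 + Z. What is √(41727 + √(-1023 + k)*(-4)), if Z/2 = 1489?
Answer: √(41727 - 4*√977) ≈ 203.97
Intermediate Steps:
Z = 2978 (Z = 2*1489 = 2978)
k = 2000 (k = -4 + (-974 + 2978) = -4 + 2004 = 2000)
√(41727 + √(-1023 + k)*(-4)) = √(41727 + √(-1023 + 2000)*(-4)) = √(41727 + √977*(-4)) = √(41727 - 4*√977)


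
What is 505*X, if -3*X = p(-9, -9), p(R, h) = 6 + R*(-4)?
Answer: -7070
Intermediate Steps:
p(R, h) = 6 - 4*R
X = -14 (X = -(6 - 4*(-9))/3 = -(6 + 36)/3 = -⅓*42 = -14)
505*X = 505*(-14) = -7070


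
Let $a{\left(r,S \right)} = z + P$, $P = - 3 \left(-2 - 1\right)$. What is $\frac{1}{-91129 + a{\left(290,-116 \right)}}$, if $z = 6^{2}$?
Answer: $- \frac{1}{91084} \approx -1.0979 \cdot 10^{-5}$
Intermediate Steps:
$P = 9$ ($P = \left(-3\right) \left(-3\right) = 9$)
$z = 36$
$a{\left(r,S \right)} = 45$ ($a{\left(r,S \right)} = 36 + 9 = 45$)
$\frac{1}{-91129 + a{\left(290,-116 \right)}} = \frac{1}{-91129 + 45} = \frac{1}{-91084} = - \frac{1}{91084}$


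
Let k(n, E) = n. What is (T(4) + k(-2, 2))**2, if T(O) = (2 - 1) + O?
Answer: 9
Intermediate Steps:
T(O) = 1 + O
(T(4) + k(-2, 2))**2 = ((1 + 4) - 2)**2 = (5 - 2)**2 = 3**2 = 9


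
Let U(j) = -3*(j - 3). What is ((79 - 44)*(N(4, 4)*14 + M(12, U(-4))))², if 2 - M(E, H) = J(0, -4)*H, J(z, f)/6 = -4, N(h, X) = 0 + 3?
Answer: 367872400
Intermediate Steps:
N(h, X) = 3
U(j) = 9 - 3*j (U(j) = -3*(-3 + j) = 9 - 3*j)
J(z, f) = -24 (J(z, f) = 6*(-4) = -24)
M(E, H) = 2 + 24*H (M(E, H) = 2 - (-24)*H = 2 + 24*H)
((79 - 44)*(N(4, 4)*14 + M(12, U(-4))))² = ((79 - 44)*(3*14 + (2 + 24*(9 - 3*(-4)))))² = (35*(42 + (2 + 24*(9 + 12))))² = (35*(42 + (2 + 24*21)))² = (35*(42 + (2 + 504)))² = (35*(42 + 506))² = (35*548)² = 19180² = 367872400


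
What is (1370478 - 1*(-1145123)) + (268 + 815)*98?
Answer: 2621735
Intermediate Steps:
(1370478 - 1*(-1145123)) + (268 + 815)*98 = (1370478 + 1145123) + 1083*98 = 2515601 + 106134 = 2621735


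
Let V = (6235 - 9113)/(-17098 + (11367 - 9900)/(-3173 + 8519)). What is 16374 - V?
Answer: 166293436794/10156049 ≈ 16374.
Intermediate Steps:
V = 1709532/10156049 (V = -2878/(-17098 + 1467/5346) = -2878/(-17098 + 1467*(1/5346)) = -2878/(-17098 + 163/594) = -2878/(-10156049/594) = -2878*(-594/10156049) = 1709532/10156049 ≈ 0.16833)
16374 - V = 16374 - 1*1709532/10156049 = 16374 - 1709532/10156049 = 166293436794/10156049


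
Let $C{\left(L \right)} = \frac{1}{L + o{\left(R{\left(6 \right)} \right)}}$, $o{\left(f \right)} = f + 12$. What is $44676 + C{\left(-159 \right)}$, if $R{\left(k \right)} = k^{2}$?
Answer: $\frac{4959035}{111} \approx 44676.0$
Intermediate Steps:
$o{\left(f \right)} = 12 + f$
$C{\left(L \right)} = \frac{1}{48 + L}$ ($C{\left(L \right)} = \frac{1}{L + \left(12 + 6^{2}\right)} = \frac{1}{L + \left(12 + 36\right)} = \frac{1}{L + 48} = \frac{1}{48 + L}$)
$44676 + C{\left(-159 \right)} = 44676 + \frac{1}{48 - 159} = 44676 + \frac{1}{-111} = 44676 - \frac{1}{111} = \frac{4959035}{111}$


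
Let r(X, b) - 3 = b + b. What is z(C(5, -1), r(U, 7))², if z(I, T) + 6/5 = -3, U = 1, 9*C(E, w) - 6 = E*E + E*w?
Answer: 441/25 ≈ 17.640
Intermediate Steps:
C(E, w) = ⅔ + E²/9 + E*w/9 (C(E, w) = ⅔ + (E*E + E*w)/9 = ⅔ + (E² + E*w)/9 = ⅔ + (E²/9 + E*w/9) = ⅔ + E²/9 + E*w/9)
r(X, b) = 3 + 2*b (r(X, b) = 3 + (b + b) = 3 + 2*b)
z(I, T) = -21/5 (z(I, T) = -6/5 - 3 = -21/5)
z(C(5, -1), r(U, 7))² = (-21/5)² = 441/25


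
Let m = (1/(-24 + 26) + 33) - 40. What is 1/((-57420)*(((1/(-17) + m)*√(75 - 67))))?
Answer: 17*√2/25609320 ≈ 9.3878e-7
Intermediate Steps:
m = -13/2 (m = (1/2 + 33) - 40 = (½ + 33) - 40 = 67/2 - 40 = -13/2 ≈ -6.5000)
1/((-57420)*(((1/(-17) + m)*√(75 - 67)))) = 1/((-57420)*(((1/(-17) - 13/2)*√(75 - 67)))) = -√2/(4*(-1/17 - 13/2))/57420 = -(-17*√2/446)/57420 = -(-17)*√2/25609320 = 17*√2/25609320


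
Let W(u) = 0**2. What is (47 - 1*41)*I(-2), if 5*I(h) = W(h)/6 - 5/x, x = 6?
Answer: -1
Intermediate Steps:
W(u) = 0
I(h) = -1/6 (I(h) = (0/6 - 5/6)/5 = (0*(1/6) - 5*1/6)/5 = (0 - 5/6)/5 = (1/5)*(-5/6) = -1/6)
(47 - 1*41)*I(-2) = (47 - 1*41)*(-1/6) = (47 - 41)*(-1/6) = 6*(-1/6) = -1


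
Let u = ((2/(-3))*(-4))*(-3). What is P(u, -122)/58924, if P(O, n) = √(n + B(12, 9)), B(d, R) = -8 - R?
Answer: I*√139/58924 ≈ 0.00020009*I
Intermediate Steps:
u = -8 (u = ((2*(-⅓))*(-4))*(-3) = -⅔*(-4)*(-3) = (8/3)*(-3) = -8)
P(O, n) = √(-17 + n) (P(O, n) = √(n + (-8 - 1*9)) = √(n + (-8 - 9)) = √(n - 17) = √(-17 + n))
P(u, -122)/58924 = √(-17 - 122)/58924 = √(-139)*(1/58924) = (I*√139)*(1/58924) = I*√139/58924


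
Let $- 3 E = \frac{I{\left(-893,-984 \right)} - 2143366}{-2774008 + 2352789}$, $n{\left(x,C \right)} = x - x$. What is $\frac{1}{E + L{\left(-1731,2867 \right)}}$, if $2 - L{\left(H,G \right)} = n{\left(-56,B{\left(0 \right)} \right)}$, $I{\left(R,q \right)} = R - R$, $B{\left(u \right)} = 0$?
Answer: $\frac{1263657}{383948} \approx 3.2912$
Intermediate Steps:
$I{\left(R,q \right)} = 0$
$n{\left(x,C \right)} = 0$
$L{\left(H,G \right)} = 2$ ($L{\left(H,G \right)} = 2 - 0 = 2 + 0 = 2$)
$E = - \frac{2143366}{1263657}$ ($E = - \frac{\left(0 - 2143366\right) \frac{1}{-2774008 + 2352789}}{3} = - \frac{\left(-2143366\right) \frac{1}{-421219}}{3} = - \frac{\left(-2143366\right) \left(- \frac{1}{421219}\right)}{3} = \left(- \frac{1}{3}\right) \frac{2143366}{421219} = - \frac{2143366}{1263657} \approx -1.6962$)
$\frac{1}{E + L{\left(-1731,2867 \right)}} = \frac{1}{- \frac{2143366}{1263657} + 2} = \frac{1}{\frac{383948}{1263657}} = \frac{1263657}{383948}$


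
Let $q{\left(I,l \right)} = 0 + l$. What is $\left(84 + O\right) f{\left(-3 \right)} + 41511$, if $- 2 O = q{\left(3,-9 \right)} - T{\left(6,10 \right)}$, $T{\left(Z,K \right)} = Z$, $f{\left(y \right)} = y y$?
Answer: $\frac{84669}{2} \approx 42335.0$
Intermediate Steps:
$f{\left(y \right)} = y^{2}$
$q{\left(I,l \right)} = l$
$O = \frac{15}{2}$ ($O = - \frac{-9 - 6}{2} = \left(- \frac{1}{2}\right) \left(-15\right) = \frac{15}{2} \approx 7.5$)
$\left(84 + O\right) f{\left(-3 \right)} + 41511 = \left(84 + \frac{15}{2}\right) \left(-3\right)^{2} + 41511 = \frac{183}{2} \cdot 9 + 41511 = \frac{1647}{2} + 41511 = \frac{84669}{2}$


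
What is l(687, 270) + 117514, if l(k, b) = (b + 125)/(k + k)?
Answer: 161464631/1374 ≈ 1.1751e+5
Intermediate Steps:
l(k, b) = (125 + b)/(2*k) (l(k, b) = (125 + b)/((2*k)) = (125 + b)*(1/(2*k)) = (125 + b)/(2*k))
l(687, 270) + 117514 = (1/2)*(125 + 270)/687 + 117514 = (1/2)*(1/687)*395 + 117514 = 395/1374 + 117514 = 161464631/1374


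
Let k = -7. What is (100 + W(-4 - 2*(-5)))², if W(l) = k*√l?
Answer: 10294 - 1400*√6 ≈ 6864.7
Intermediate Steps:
W(l) = -7*√l
(100 + W(-4 - 2*(-5)))² = (100 - 7*√(-4 - 2*(-5)))² = (100 - 7*√(-4 + 10))² = (100 - 7*√6)²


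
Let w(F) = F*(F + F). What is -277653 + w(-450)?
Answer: 127347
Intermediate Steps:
w(F) = 2*F² (w(F) = F*(2*F) = 2*F²)
-277653 + w(-450) = -277653 + 2*(-450)² = -277653 + 2*202500 = -277653 + 405000 = 127347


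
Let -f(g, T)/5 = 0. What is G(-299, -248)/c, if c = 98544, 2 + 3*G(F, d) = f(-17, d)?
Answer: -1/147816 ≈ -6.7652e-6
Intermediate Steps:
f(g, T) = 0 (f(g, T) = -5*0 = 0)
G(F, d) = -⅔ (G(F, d) = -⅔ + (⅓)*0 = -⅔ + 0 = -⅔)
G(-299, -248)/c = -⅔/98544 = -⅔*1/98544 = -1/147816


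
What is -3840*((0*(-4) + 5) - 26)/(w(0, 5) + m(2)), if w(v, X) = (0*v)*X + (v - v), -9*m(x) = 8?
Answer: -90720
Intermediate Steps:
m(x) = -8/9 (m(x) = -⅑*8 = -8/9)
w(v, X) = 0 (w(v, X) = 0*X + 0 = 0 + 0 = 0)
-3840*((0*(-4) + 5) - 26)/(w(0, 5) + m(2)) = -3840*((0*(-4) + 5) - 26)/(0 - 8/9) = -3840/(-8/9/((0 + 5) - 26)) = -3840/(-8/9/(5 - 26)) = -3840/(-8/9/(-21)) = -3840/((-1/21*(-8/9))) = -3840/8/189 = -3840*189/8 = -90720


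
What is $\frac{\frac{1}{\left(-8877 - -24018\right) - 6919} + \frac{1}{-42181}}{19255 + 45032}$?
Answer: $\frac{33959}{22295514744234} \approx 1.5231 \cdot 10^{-9}$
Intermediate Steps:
$\frac{\frac{1}{\left(-8877 - -24018\right) - 6919} + \frac{1}{-42181}}{19255 + 45032} = \frac{\frac{1}{\left(-8877 + 24018\right) - 6919} - \frac{1}{42181}}{64287} = \left(\frac{1}{15141 - 6919} - \frac{1}{42181}\right) \frac{1}{64287} = \left(\frac{1}{8222} - \frac{1}{42181}\right) \frac{1}{64287} = \frac{33959}{346812182} \cdot \frac{1}{64287} = \frac{33959}{22295514744234}$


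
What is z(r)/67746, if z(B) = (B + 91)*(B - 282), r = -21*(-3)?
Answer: -803/1613 ≈ -0.49783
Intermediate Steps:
r = 63
z(B) = (-282 + B)*(91 + B) (z(B) = (91 + B)*(-282 + B) = (-282 + B)*(91 + B))
z(r)/67746 = (-25662 + 63² - 191*63)/67746 = (-25662 + 3969 - 12033)*(1/67746) = -33726*1/67746 = -803/1613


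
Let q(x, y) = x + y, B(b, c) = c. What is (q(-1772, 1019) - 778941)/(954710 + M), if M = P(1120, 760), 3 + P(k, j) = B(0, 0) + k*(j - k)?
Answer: -779694/551507 ≈ -1.4138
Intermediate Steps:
P(k, j) = -3 + k*(j - k) (P(k, j) = -3 + (0 + k*(j - k)) = -3 + k*(j - k))
M = -403203 (M = -3 - 1*1120**2 + 760*1120 = -3 - 1*1254400 + 851200 = -3 - 1254400 + 851200 = -403203)
(q(-1772, 1019) - 778941)/(954710 + M) = ((-1772 + 1019) - 778941)/(954710 - 403203) = (-753 - 778941)/551507 = -779694*1/551507 = -779694/551507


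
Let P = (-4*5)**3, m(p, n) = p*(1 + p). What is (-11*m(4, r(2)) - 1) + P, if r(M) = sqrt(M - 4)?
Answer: -8221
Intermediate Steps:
r(M) = sqrt(-4 + M)
P = -8000 (P = (-20)**3 = -8000)
(-11*m(4, r(2)) - 1) + P = (-44*(1 + 4) - 1) - 8000 = (-44*5 - 1) - 8000 = (-11*20 - 1) - 8000 = (-220 - 1) - 8000 = -221 - 8000 = -8221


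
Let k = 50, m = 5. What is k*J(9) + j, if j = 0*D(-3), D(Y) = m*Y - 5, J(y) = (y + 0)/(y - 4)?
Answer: 90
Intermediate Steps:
J(y) = y/(-4 + y)
D(Y) = -5 + 5*Y (D(Y) = 5*Y - 5 = -5 + 5*Y)
j = 0 (j = 0*(-5 + 5*(-3)) = 0*(-5 - 15) = 0*(-20) = 0)
k*J(9) + j = 50*(9/(-4 + 9)) + 0 = 50*(9/5) + 0 = 90 + 0 = 90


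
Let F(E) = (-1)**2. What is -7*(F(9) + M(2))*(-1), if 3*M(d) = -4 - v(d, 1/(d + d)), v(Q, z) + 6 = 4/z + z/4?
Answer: -413/16 ≈ -25.813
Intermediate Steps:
F(E) = 1
v(Q, z) = -6 + 4/z + z/4 (v(Q, z) = -6 + (4/z + z/4) = -6 + 4/z + z/4)
M(d) = 2/3 - 8*d/3 - 1/(24*d) (M(d) = (-4 - (-6 + 4/(1/(d + d)) + 1/(4*(d + d))))/3 = (-4 - (-6 + 4/(1/(2*d)) + 1/(4*((2*d)))))/3 = (-4 - (-6 + 4/((1/(2*d))) + (1/(2*d))/4))/3 = (-4 - (-6 + 4*(2*d) + 1/(8*d)))/3 = (-4 - (-6 + 8*d + 1/(8*d)))/3 = (-4 + (6 - 8*d - 1/(8*d)))/3 = (2 - 8*d - 1/(8*d))/3 = 2/3 - 8*d/3 - 1/(24*d))
-7*(F(9) + M(2))*(-1) = -7*(1 + (1/24)*(-1 - 64*2**2 + 16*2)/2)*(-1) = -7*(1 + (1/24)*(1/2)*(-1 - 64*4 + 32))*(-1) = -7*(1 + (1/24)*(1/2)*(-1 - 256 + 32))*(-1) = -7*(1 + (1/24)*(1/2)*(-225))*(-1) = -7*(1 - 75/16)*(-1) = -7*(-59/16)*(-1) = (413/16)*(-1) = -413/16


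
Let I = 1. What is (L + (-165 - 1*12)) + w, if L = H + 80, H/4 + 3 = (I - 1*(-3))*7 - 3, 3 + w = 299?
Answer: 287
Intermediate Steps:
w = 296 (w = -3 + 299 = 296)
H = 88 (H = -12 + 4*((1 - 1*(-3))*7 - 3) = -12 + 4*((1 + 3)*7 - 3) = -12 + 4*(4*7 - 3) = -12 + 4*(28 - 3) = -12 + 4*25 = -12 + 100 = 88)
L = 168 (L = 88 + 80 = 168)
(L + (-165 - 1*12)) + w = (168 + (-165 - 1*12)) + 296 = (168 + (-165 - 12)) + 296 = (168 - 177) + 296 = -9 + 296 = 287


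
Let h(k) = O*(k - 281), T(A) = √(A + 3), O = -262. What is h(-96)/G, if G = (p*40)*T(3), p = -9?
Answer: -49387*√6/1080 ≈ -112.01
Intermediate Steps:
T(A) = √(3 + A)
h(k) = 73622 - 262*k (h(k) = -262*(k - 281) = -262*(-281 + k) = 73622 - 262*k)
G = -360*√6 (G = (-9*40)*√(3 + 3) = -360*√6 ≈ -881.82)
h(-96)/G = (73622 - 262*(-96))/((-360*√6)) = (73622 + 25152)*(-√6/2160) = 98774*(-√6/2160) = -49387*√6/1080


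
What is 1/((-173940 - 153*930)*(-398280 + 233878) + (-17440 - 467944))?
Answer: 1/51988359076 ≈ 1.9235e-11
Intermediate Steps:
1/((-173940 - 153*930)*(-398280 + 233878) + (-17440 - 467944)) = 1/((-173940 - 142290)*(-164402) - 485384) = 1/(-316230*(-164402) - 485384) = 1/(51988844460 - 485384) = 1/51988359076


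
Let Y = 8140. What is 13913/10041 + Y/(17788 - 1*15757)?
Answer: 12221227/2265919 ≈ 5.3935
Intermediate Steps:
13913/10041 + Y/(17788 - 1*15757) = 13913/10041 + 8140/(17788 - 1*15757) = 13913*(1/10041) + 8140/(17788 - 15757) = 13913/10041 + 8140/2031 = 12221227/2265919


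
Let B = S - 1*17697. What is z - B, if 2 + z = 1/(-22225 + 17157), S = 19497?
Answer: -9132537/5068 ≈ -1802.0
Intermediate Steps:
z = -10137/5068 (z = -2 + 1/(-22225 + 17157) = -2 + 1/(-5068) = -2 - 1/5068 = -10137/5068 ≈ -2.0002)
B = 1800 (B = 19497 - 1*17697 = 19497 - 17697 = 1800)
z - B = -10137/5068 - 1*1800 = -10137/5068 - 1800 = -9132537/5068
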